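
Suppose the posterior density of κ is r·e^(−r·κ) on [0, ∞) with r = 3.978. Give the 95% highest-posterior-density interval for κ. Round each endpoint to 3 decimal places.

[0.000, 0.753]

The exponential density is strictly decreasing on [0, ∞), so the HPD interval is anchored at 0: [0, q] with P(κ ≤ q) = 0.95.
q = −ln(1 − 0.95) / 3.978 = 2.9957 / 3.978 = 0.753.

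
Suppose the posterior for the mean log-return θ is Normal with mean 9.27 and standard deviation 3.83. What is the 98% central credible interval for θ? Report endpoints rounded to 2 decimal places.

[0.36, 18.18]

The posterior is symmetric, so the 98% equal-tailed interval is θ = 9.27 ± z·3.83 with z = 2.326.
Half-width: 2.326 × 3.83 = 8.91.
9.27 − 8.91 = 0.36; 9.27 + 8.91 = 18.18.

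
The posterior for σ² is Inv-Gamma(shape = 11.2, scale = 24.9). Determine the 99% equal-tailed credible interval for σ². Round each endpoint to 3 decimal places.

[1.149, 5.603]

Inverse-Gamma(11.2, 24.9) quantiles: F⁻¹(0.005) and F⁻¹(0.995).
Equivalently, 1/σ² ~ Gamma(11.2, rate = 24.9); invert its 0.995 and 0.005 quantiles.
Posterior mean ≈ 2.441, SD ≈ 0.805; a Normal approximation gives roughly [0.368, 4.514].
Exact: lower = 1.149; upper = 5.603.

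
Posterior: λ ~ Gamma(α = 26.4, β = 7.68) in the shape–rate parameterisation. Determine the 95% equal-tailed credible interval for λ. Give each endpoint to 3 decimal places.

[2.254, 4.867]

Posterior: Gamma(shape 26.4, rate 7.68).
Equal-tailed 95% interval: Gamma(26.4, 7.68) quantiles at 0.025 and 0.975.
Posterior mean ≈ 3.438, SD ≈ 0.669; a Normal approximation gives roughly [2.126, 4.749].
Exact: lower = 2.254; upper = 4.867.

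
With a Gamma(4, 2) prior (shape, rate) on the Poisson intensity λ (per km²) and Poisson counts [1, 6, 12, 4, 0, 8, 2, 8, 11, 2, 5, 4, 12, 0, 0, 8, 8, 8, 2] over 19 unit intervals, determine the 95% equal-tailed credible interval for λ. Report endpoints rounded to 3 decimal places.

[4.090, 6.001]

Posterior: Gamma(4+101, 2+19) = Gamma(105, 21) (shape, rate).
Equal-tailed 95% interval: Gamma(105, 21) quantiles at 0.025 and 0.975.
Posterior mean ≈ 5.000, SD ≈ 0.488; a Normal approximation gives roughly [4.044, 5.956].
Exact: lower = 4.090; upper = 6.001.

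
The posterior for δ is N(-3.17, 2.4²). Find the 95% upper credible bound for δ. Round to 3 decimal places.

Need U with P(δ ≤ U) = 0.95: U = -3.17 + z_{0.05}·2.4.
z = 1.645; U = -3.17 + 1.645 × 2.4 = 0.778.

0.778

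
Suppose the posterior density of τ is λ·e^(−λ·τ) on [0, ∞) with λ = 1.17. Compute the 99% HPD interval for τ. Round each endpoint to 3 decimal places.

The exponential density is strictly decreasing on [0, ∞), so the HPD interval is anchored at 0: [0, q] with P(τ ≤ q) = 0.99.
q = −ln(1 − 0.99) / 1.17 = 4.6052 / 1.17 = 3.936.

[0.000, 3.936]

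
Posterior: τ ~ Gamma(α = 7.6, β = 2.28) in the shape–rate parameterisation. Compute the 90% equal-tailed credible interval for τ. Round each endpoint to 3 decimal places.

Posterior: Gamma(shape 7.6, rate 2.28).
Equal-tailed 90% interval: Gamma(7.6, 2.28) quantiles at 0.05 and 0.95.
Posterior mean ≈ 3.333, SD ≈ 1.209; a Normal approximation gives roughly [1.344, 5.322].
Exact: lower = 1.623; upper = 5.539.

[1.623, 5.539]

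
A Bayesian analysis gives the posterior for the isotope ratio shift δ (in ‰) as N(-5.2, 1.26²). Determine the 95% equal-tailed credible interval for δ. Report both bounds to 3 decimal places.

The posterior is symmetric, so the 95% equal-tailed interval is δ = -5.2 ± z·1.26 with z = 1.960.
Half-width: 1.960 × 1.26 = 2.470.
-5.2 − 2.470 = -7.670; -5.2 + 2.470 = -2.730.

[-7.670, -2.730]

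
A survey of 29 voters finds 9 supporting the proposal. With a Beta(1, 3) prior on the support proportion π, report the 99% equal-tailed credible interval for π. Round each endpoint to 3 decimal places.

[0.127, 0.522]

Posterior: Beta(1+9, 3+20) = Beta(10, 23).
Equal-tailed 99% interval: the 0.005 and 0.995 quantiles of Beta(10, 23).
Posterior mean ≈ 0.303, SD ≈ 0.079; a Normal approximation gives roughly [0.100, 0.506].
Exact: F⁻¹(0.005) = 0.127; F⁻¹(0.995) = 0.522.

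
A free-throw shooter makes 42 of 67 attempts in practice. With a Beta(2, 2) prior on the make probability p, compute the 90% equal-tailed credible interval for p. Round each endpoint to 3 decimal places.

[0.524, 0.712]

Posterior: Beta(2+42, 2+25) = Beta(44, 27).
Equal-tailed 90% interval: the 0.05 and 0.95 quantiles of Beta(44, 27).
Posterior mean ≈ 0.620, SD ≈ 0.057; a Normal approximation gives roughly [0.526, 0.714].
Exact: F⁻¹(0.05) = 0.524; F⁻¹(0.95) = 0.712.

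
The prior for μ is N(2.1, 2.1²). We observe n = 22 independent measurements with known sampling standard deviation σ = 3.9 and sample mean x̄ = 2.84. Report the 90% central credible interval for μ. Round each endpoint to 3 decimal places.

[1.468, 4.011]

Posterior precision = 1/2.1² + 22/3.9² = 0.2268 + 1.4464 = 1.6732, so posterior SD = 0.7731.
Posterior mean = (2.1/2.1² + 22·2.84/3.9²) / 1.6732 = 2.7397.
Interval: 2.7397 ± 1.645 × 0.7731 → [1.468, 4.011].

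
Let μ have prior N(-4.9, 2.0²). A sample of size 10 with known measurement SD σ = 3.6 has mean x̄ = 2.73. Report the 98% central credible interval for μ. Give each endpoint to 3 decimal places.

Posterior precision = 1/2.0² + 10/3.6² = 0.2500 + 0.7716 = 1.0216, so posterior SD = 0.9894.
Posterior mean = (-4.9/2.0² + 10·2.73/3.6²) / 1.0216 = 0.8628.
Interval: 0.8628 ± 2.326 × 0.9894 → [-1.439, 3.164].

[-1.439, 3.164]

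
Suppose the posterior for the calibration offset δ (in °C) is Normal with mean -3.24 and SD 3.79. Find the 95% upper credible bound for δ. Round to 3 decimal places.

Need U with P(δ ≤ U) = 0.95: U = -3.24 + z_{0.05}·3.79.
z = 1.645; U = -3.24 + 1.645 × 3.79 = 2.994.

2.994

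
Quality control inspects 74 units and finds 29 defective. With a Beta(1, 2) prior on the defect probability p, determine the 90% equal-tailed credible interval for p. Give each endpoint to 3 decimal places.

Posterior: Beta(1+29, 2+45) = Beta(30, 47).
Equal-tailed 90% interval: the 0.05 and 0.95 quantiles of Beta(30, 47).
Posterior mean ≈ 0.390, SD ≈ 0.055; a Normal approximation gives roughly [0.299, 0.480].
Exact: F⁻¹(0.05) = 0.300; F⁻¹(0.95) = 0.482.

[0.300, 0.482]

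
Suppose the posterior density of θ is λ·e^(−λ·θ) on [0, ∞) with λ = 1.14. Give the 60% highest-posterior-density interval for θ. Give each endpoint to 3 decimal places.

The exponential density is strictly decreasing on [0, ∞), so the HPD interval is anchored at 0: [0, q] with P(θ ≤ q) = 0.60.
q = −ln(1 − 0.60) / 1.14 = 0.9163 / 1.14 = 0.804.

[0.000, 0.804]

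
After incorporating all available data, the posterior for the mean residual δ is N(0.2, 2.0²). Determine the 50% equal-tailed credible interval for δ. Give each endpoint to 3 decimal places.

[-1.149, 1.549]

The posterior is symmetric, so the 50% equal-tailed interval is δ = 0.2 ± z·2.0 with z = 0.674.
Half-width: 0.674 × 2.0 = 1.349.
0.2 − 1.349 = -1.149; 0.2 + 1.349 = 1.549.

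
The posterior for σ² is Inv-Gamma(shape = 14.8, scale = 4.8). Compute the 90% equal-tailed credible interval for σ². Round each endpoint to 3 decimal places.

[0.222, 0.528]

Inverse-Gamma(14.8, 4.8) quantiles: F⁻¹(0.05) and F⁻¹(0.95).
Equivalently, 1/σ² ~ Gamma(14.8, rate = 4.8); invert its 0.95 and 0.05 quantiles.
Posterior mean ≈ 0.348, SD ≈ 0.097; a Normal approximation gives roughly [0.188, 0.508].
Exact: lower = 0.222; upper = 0.528.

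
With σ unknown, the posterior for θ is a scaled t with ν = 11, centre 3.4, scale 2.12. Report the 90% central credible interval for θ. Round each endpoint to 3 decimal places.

The t_11 distribution is symmetric; the 90% interval is 3.4 ± t·2.12 with t_{0.95,11} = 1.796.
Half-width: 1.796 × 2.12 = 3.807.
3.4 − 3.807 = -0.407; 3.4 + 3.807 = 7.207.

[-0.407, 7.207]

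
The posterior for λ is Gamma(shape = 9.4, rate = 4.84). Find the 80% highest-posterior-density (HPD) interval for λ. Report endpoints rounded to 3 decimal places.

[1.071, 2.630]

The posterior is unimodal and skewed, so the HPD interval has equal density at both endpoints and is the shortest 80% interval.
Solving f(1.071) = f(2.630) with F(2.630) − F(1.071) = 0.80 gives [1.071, 2.630].
For comparison, the equal-tailed interval is [1.187, 2.785]; the HPD is narrower and shifted toward the mode.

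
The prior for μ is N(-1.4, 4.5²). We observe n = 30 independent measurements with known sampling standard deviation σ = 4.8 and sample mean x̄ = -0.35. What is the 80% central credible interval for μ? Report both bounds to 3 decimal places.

[-1.491, 0.714]

Posterior precision = 1/4.5² + 30/4.8² = 0.0494 + 1.3021 = 1.3515, so posterior SD = 0.8602.
Posterior mean = (-1.4/4.5² + 30·-0.35/4.8²) / 1.3515 = -0.3884.
Interval: -0.3884 ± 1.282 × 0.8602 → [-1.491, 0.714].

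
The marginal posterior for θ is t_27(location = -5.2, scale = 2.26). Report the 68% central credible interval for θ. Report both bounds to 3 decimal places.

The t_27 distribution is symmetric; the 68% interval is -5.2 ± t·2.26 with t_{0.84,27} = 1.013.
Half-width: 1.013 × 2.26 = 2.290.
-5.2 − 2.290 = -7.490; -5.2 + 2.290 = -2.910.

[-7.490, -2.910]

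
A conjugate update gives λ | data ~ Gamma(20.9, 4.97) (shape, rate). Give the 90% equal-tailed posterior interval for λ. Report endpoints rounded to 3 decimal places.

Posterior: Gamma(shape 20.9, rate 4.97).
Equal-tailed 90% interval: Gamma(20.9, 4.97) quantiles at 0.05 and 0.95.
Posterior mean ≈ 4.205, SD ≈ 0.920; a Normal approximation gives roughly [2.692, 5.718].
Exact: lower = 2.815; upper = 5.824.

[2.815, 5.824]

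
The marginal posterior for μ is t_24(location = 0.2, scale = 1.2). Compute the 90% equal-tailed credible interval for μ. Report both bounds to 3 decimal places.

The t_24 distribution is symmetric; the 90% interval is 0.2 ± t·1.2 with t_{0.95,24} = 1.711.
Half-width: 1.711 × 1.2 = 2.053.
0.2 − 2.053 = -1.853; 0.2 + 2.053 = 2.253.

[-1.853, 2.253]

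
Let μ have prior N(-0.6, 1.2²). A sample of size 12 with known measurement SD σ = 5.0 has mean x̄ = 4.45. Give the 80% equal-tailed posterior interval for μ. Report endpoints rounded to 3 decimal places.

[0.281, 2.647]

Posterior precision = 1/1.2² + 12/5.0² = 0.6944 + 0.4800 = 1.1744, so posterior SD = 0.9227.
Posterior mean = (-0.6/1.2² + 12·4.45/5.0²) / 1.1744 = 1.4640.
Interval: 1.4640 ± 1.282 × 0.9227 → [0.281, 2.647].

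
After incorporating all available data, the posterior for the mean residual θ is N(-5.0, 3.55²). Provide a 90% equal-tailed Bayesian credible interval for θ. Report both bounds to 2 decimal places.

[-10.84, 0.84]

The posterior is symmetric, so the 90% equal-tailed interval is θ = -5.0 ± z·3.55 with z = 1.645.
Half-width: 1.645 × 3.55 = 5.84.
-5.0 − 5.84 = -10.84; -5.0 + 5.84 = 0.84.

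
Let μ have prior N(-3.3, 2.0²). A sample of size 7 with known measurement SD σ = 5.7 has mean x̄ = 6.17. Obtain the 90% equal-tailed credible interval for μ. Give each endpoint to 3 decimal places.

Posterior precision = 1/2.0² + 7/5.7² = 0.2500 + 0.2155 = 0.4655, so posterior SD = 1.4658.
Posterior mean = (-3.3/2.0² + 7·6.17/5.7²) / 0.4655 = 1.0835.
Interval: 1.0835 ± 1.645 × 1.4658 → [-1.327, 3.494].

[-1.327, 3.494]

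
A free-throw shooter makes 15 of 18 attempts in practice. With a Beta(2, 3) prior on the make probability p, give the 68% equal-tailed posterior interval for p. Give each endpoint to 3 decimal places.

[0.649, 0.829]

Posterior: Beta(2+15, 3+3) = Beta(17, 6).
Equal-tailed 68% interval: the 0.16 and 0.84 quantiles of Beta(17, 6).
Posterior mean ≈ 0.739, SD ≈ 0.090; a Normal approximation gives roughly [0.650, 0.828].
Exact: F⁻¹(0.16) = 0.649; F⁻¹(0.84) = 0.829.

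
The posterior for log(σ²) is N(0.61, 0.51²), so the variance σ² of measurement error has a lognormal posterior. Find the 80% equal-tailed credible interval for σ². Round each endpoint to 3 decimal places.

On the log scale the 80% interval is 0.61 ± 1.282 × 0.51 = [-0.0436, 1.2636].
Exponentiate: [e^-0.0436, e^1.2636] = [0.957, 3.538].

[0.957, 3.538]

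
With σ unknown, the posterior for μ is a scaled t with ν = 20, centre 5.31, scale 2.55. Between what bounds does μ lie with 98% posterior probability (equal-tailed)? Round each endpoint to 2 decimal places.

[-1.14, 11.76]

The t_20 distribution is symmetric; the 98% interval is 5.31 ± t·2.55 with t_{0.99,20} = 2.528.
Half-width: 2.528 × 2.55 = 6.45.
5.31 − 6.45 = -1.14; 5.31 + 6.45 = 11.76.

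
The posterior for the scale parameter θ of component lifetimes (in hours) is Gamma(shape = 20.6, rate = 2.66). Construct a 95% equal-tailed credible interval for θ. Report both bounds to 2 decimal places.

Posterior: Gamma(shape 20.6, rate 2.66).
Equal-tailed 95% interval: Gamma(20.6, 2.66) quantiles at 0.025 and 0.975.
Posterior mean ≈ 7.74, SD ≈ 1.71; a Normal approximation gives roughly [4.40, 11.09].
Exact: lower = 4.77; upper = 11.43.

[4.77, 11.43]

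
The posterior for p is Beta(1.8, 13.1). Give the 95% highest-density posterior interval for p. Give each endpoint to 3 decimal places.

The posterior is unimodal and skewed, so the HPD interval has equal density at both endpoints and is the shortest 95% interval.
Solving f(0.002) = f(0.280) with F(0.280) − F(0.002) = 0.95 gives [0.002, 0.280].
For comparison, the equal-tailed interval is [0.013, 0.321]; the HPD is narrower and shifted toward the mode.

[0.002, 0.280]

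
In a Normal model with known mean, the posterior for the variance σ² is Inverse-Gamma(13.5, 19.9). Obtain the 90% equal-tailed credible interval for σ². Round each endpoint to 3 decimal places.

[0.992, 2.464]

Inverse-Gamma(13.5, 19.9) quantiles: F⁻¹(0.05) and F⁻¹(0.95).
Equivalently, 1/σ² ~ Gamma(13.5, rate = 19.9); invert its 0.95 and 0.05 quantiles.
Posterior mean ≈ 1.592, SD ≈ 0.469; a Normal approximation gives roughly [0.820, 2.364].
Exact: lower = 0.992; upper = 2.464.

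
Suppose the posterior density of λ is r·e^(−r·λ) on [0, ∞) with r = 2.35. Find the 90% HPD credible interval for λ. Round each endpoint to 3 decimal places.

[0.000, 0.980]

The exponential density is strictly decreasing on [0, ∞), so the HPD interval is anchored at 0: [0, q] with P(λ ≤ q) = 0.90.
q = −ln(1 − 0.90) / 2.35 = 2.3026 / 2.35 = 0.980.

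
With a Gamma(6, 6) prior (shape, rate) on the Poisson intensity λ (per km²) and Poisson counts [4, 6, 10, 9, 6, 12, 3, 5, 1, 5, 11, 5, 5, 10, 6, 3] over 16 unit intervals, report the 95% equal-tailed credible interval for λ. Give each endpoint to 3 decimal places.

Posterior: Gamma(6+101, 6+16) = Gamma(107, 22) (shape, rate).
Equal-tailed 95% interval: Gamma(107, 22) quantiles at 0.025 and 0.975.
Posterior mean ≈ 4.864, SD ≈ 0.470; a Normal approximation gives roughly [3.942, 5.785].
Exact: lower = 3.986; upper = 5.827.

[3.986, 5.827]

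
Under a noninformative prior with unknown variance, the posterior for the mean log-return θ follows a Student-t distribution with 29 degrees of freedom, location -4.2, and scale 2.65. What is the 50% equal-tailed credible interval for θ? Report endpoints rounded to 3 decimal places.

[-6.010, -2.390]

The t_29 distribution is symmetric; the 50% interval is -4.2 ± t·2.65 with t_{0.75,29} = 0.683.
Half-width: 0.683 × 2.65 = 1.810.
-4.2 − 1.810 = -6.010; -4.2 + 1.810 = -2.390.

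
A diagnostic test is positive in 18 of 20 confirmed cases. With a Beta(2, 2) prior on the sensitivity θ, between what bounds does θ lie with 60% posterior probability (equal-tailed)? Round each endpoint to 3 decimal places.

Posterior: Beta(2+18, 2+2) = Beta(20, 4).
Equal-tailed 60% interval: the 0.2 and 0.8 quantiles of Beta(20, 4).
Posterior mean ≈ 0.833, SD ≈ 0.075; a Normal approximation gives roughly [0.771, 0.896].
Exact: F⁻¹(0.2) = 0.773; F⁻¹(0.8) = 0.898.

[0.773, 0.898]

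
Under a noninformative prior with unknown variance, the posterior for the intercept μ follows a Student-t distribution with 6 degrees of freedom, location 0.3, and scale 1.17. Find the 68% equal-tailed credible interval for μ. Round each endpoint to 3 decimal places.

The t_6 distribution is symmetric; the 68% interval is 0.3 ± t·1.17 with t_{0.84,6} = 1.084.
Half-width: 1.084 × 1.17 = 1.268.
0.3 − 1.268 = -0.968; 0.3 + 1.268 = 1.568.

[-0.968, 1.568]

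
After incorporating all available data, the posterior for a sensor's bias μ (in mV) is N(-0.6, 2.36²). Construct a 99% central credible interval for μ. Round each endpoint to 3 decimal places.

The posterior is symmetric, so the 99% equal-tailed interval is μ = -0.6 ± z·2.36 with z = 2.576.
Half-width: 2.576 × 2.36 = 6.079.
-0.6 − 6.079 = -6.679; -0.6 + 6.079 = 5.479.

[-6.679, 5.479]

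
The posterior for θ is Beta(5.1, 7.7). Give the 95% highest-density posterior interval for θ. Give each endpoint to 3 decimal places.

[0.150, 0.655]

The posterior is unimodal and skewed, so the HPD interval has equal density at both endpoints and is the shortest 95% interval.
Solving f(0.150) = f(0.655) with F(0.655) − F(0.150) = 0.95 gives [0.150, 0.655].
For comparison, the equal-tailed interval is [0.160, 0.667]; the HPD is narrower and shifted toward the mode.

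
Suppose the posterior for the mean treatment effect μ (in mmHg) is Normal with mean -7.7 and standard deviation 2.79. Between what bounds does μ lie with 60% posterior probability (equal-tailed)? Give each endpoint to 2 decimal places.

The posterior is symmetric, so the 60% equal-tailed interval is μ = -7.7 ± z·2.79 with z = 0.842.
Half-width: 0.842 × 2.79 = 2.35.
-7.7 − 2.35 = -10.05; -7.7 + 2.35 = -5.35.

[-10.05, -5.35]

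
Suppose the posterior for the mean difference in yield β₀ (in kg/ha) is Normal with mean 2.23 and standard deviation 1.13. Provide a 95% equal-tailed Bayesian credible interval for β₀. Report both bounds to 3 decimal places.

[0.015, 4.445]

The posterior is symmetric, so the 95% equal-tailed interval is β₀ = 2.23 ± z·1.13 with z = 1.960.
Half-width: 1.960 × 1.13 = 2.215.
2.23 − 2.215 = 0.015; 2.23 + 2.215 = 4.445.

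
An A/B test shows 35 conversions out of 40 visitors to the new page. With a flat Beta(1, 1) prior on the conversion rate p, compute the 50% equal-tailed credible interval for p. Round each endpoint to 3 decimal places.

Posterior: Beta(1+35, 1+5) = Beta(36, 6).
Equal-tailed 50% interval: the 0.25 and 0.75 quantiles of Beta(36, 6).
Posterior mean ≈ 0.857, SD ≈ 0.053; a Normal approximation gives roughly [0.821, 0.893].
Exact: F⁻¹(0.25) = 0.824; F⁻¹(0.75) = 0.896.

[0.824, 0.896]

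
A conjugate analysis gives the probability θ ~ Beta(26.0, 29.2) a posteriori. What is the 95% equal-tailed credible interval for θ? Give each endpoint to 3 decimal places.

[0.342, 0.602]

Posterior: Beta(26.0, 29.2).
Equal-tailed 95% interval: the 0.025 and 0.975 quantiles of Beta(26.0, 29.2).
Posterior mean ≈ 0.471, SD ≈ 0.067; a Normal approximation gives roughly [0.341, 0.602].
Exact: F⁻¹(0.025) = 0.342; F⁻¹(0.975) = 0.602.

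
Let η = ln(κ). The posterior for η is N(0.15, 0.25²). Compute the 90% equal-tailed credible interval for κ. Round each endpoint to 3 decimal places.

On the log scale the 90% interval is 0.15 ± 1.645 × 0.25 = [-0.2612, 0.5612].
Exponentiate: [e^-0.2612, e^0.5612] = [0.770, 1.753].

[0.770, 1.753]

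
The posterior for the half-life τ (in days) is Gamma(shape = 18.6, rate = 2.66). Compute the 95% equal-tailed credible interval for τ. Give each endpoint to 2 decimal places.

Posterior: Gamma(shape 18.6, rate 2.66).
Equal-tailed 95% interval: Gamma(18.6, 2.66) quantiles at 0.025 and 0.975.
Posterior mean ≈ 6.99, SD ≈ 1.62; a Normal approximation gives roughly [3.81, 10.17].
Exact: lower = 4.18; upper = 10.51.

[4.18, 10.51]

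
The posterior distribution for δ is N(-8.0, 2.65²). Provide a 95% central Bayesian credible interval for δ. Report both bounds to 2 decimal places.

[-13.19, -2.81]

The posterior is symmetric, so the 95% equal-tailed interval is δ = -8.0 ± z·2.65 with z = 1.960.
Half-width: 1.960 × 2.65 = 5.19.
-8.0 − 5.19 = -13.19; -8.0 + 5.19 = -2.81.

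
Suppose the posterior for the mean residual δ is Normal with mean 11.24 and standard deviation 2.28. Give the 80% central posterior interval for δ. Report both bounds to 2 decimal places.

The posterior is symmetric, so the 80% equal-tailed interval is δ = 11.24 ± z·2.28 with z = 1.282.
Half-width: 1.282 × 2.28 = 2.92.
11.24 − 2.92 = 8.32; 11.24 + 2.92 = 14.16.

[8.32, 14.16]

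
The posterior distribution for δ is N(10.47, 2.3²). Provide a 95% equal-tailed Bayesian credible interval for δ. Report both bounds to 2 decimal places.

[5.96, 14.98]

The posterior is symmetric, so the 95% equal-tailed interval is δ = 10.47 ± z·2.3 with z = 1.960.
Half-width: 1.960 × 2.3 = 4.51.
10.47 − 4.51 = 5.96; 10.47 + 4.51 = 14.98.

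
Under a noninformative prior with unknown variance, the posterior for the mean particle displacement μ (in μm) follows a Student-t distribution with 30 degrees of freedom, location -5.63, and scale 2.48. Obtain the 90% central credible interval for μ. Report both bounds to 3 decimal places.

The t_30 distribution is symmetric; the 90% interval is -5.63 ± t·2.48 with t_{0.95,30} = 1.697.
Half-width: 1.697 × 2.48 = 4.209.
-5.63 − 4.209 = -9.839; -5.63 + 4.209 = -1.421.

[-9.839, -1.421]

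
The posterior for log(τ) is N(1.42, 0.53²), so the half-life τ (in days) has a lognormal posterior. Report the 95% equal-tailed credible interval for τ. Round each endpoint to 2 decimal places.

[1.46, 11.69]

On the log scale the 95% interval is 1.42 ± 1.960 × 0.53 = [0.3812, 2.4588].
Exponentiate: [e^0.3812, e^2.4588] = [1.46, 11.69].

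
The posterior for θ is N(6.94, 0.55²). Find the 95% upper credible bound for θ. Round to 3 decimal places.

Need U with P(θ ≤ U) = 0.95: U = 6.94 + z_{0.05}·0.55.
z = 1.645; U = 6.94 + 1.645 × 0.55 = 7.845.

7.845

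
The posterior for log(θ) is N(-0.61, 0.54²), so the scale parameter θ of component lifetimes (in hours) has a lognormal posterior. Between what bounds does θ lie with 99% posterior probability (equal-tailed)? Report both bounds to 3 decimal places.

[0.135, 2.184]

On the log scale the 99% interval is -0.61 ± 2.576 × 0.54 = [-2.0009, 0.7809].
Exponentiate: [e^-2.0009, e^0.7809] = [0.135, 2.184].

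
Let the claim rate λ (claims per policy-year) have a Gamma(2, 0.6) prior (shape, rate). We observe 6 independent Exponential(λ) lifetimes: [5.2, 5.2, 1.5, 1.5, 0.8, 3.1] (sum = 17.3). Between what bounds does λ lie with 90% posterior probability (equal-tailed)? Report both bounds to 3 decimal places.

[0.222, 0.735]

Posterior: Gamma(2+6, 0.6+17.3) = Gamma(8, 17.9) (shape, rate).
Equal-tailed 90% interval: Gamma(8, 17.9) quantiles at 0.05 and 0.95.
Posterior mean ≈ 0.447, SD ≈ 0.158; a Normal approximation gives roughly [0.187, 0.707].
Exact: lower = 0.222; upper = 0.735.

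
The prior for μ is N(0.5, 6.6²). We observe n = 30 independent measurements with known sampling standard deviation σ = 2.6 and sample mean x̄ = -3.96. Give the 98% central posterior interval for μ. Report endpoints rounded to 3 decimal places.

[-5.039, -2.836]

Posterior precision = 1/6.6² + 30/2.6² = 0.0230 + 4.4379 = 4.4608, so posterior SD = 0.4735.
Posterior mean = (0.5/6.6² + 30·-3.96/2.6²) / 4.4608 = -3.9370.
Interval: -3.9370 ± 2.326 × 0.4735 → [-5.039, -2.836].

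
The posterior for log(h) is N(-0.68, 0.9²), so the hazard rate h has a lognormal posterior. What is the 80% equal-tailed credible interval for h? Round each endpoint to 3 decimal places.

On the log scale the 80% interval is -0.68 ± 1.282 × 0.9 = [-1.8334, 0.4734].
Exponentiate: [e^-1.8334, e^0.4734] = [0.160, 1.605].

[0.160, 1.605]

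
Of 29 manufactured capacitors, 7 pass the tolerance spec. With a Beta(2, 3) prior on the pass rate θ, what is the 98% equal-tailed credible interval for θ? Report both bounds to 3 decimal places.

[0.114, 0.455]

Posterior: Beta(2+7, 3+22) = Beta(9, 25).
Equal-tailed 98% interval: the 0.01 and 0.99 quantiles of Beta(9, 25).
Posterior mean ≈ 0.265, SD ≈ 0.075; a Normal approximation gives roughly [0.091, 0.438].
Exact: F⁻¹(0.01) = 0.114; F⁻¹(0.99) = 0.455.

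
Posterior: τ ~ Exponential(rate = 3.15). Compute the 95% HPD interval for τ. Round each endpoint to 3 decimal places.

The exponential density is strictly decreasing on [0, ∞), so the HPD interval is anchored at 0: [0, q] with P(τ ≤ q) = 0.95.
q = −ln(1 − 0.95) / 3.15 = 2.9957 / 3.15 = 0.951.

[0.000, 0.951]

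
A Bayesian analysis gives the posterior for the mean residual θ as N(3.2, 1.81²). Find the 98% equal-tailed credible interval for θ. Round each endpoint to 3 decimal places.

[-1.011, 7.411]

The posterior is symmetric, so the 98% equal-tailed interval is θ = 3.2 ± z·1.81 with z = 2.326.
Half-width: 2.326 × 1.81 = 4.211.
3.2 − 4.211 = -1.011; 3.2 + 4.211 = 7.411.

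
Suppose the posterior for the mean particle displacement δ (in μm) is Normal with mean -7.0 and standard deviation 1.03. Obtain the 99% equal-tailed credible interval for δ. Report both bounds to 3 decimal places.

The posterior is symmetric, so the 99% equal-tailed interval is δ = -7.0 ± z·1.03 with z = 2.576.
Half-width: 2.576 × 1.03 = 2.653.
-7.0 − 2.653 = -9.653; -7.0 + 2.653 = -4.347.

[-9.653, -4.347]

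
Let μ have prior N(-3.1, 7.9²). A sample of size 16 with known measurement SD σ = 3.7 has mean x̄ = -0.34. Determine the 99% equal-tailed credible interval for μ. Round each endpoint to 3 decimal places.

[-2.744, 1.989]

Posterior precision = 1/7.9² + 16/3.7² = 0.0160 + 1.1687 = 1.1848, so posterior SD = 0.9187.
Posterior mean = (-3.1/7.9² + 16·-0.34/3.7²) / 1.1848 = -0.3773.
Interval: -0.3773 ± 2.576 × 0.9187 → [-2.744, 1.989].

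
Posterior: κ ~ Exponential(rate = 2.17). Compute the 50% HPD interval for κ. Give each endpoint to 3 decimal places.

The exponential density is strictly decreasing on [0, ∞), so the HPD interval is anchored at 0: [0, q] with P(κ ≤ q) = 0.50.
q = −ln(1 − 0.50) / 2.17 = 0.6931 / 2.17 = 0.319.

[0.000, 0.319]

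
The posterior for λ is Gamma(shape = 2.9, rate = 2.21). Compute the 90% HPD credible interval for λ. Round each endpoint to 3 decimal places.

The posterior is unimodal and skewed, so the HPD interval has equal density at both endpoints and is the shortest 90% interval.
Solving f(0.180) = f(2.411) with F(2.411) − F(0.180) = 0.90 gives [0.180, 2.411].
For comparison, the equal-tailed interval is [0.347, 2.781]; the HPD is narrower and shifted toward the mode.

[0.180, 2.411]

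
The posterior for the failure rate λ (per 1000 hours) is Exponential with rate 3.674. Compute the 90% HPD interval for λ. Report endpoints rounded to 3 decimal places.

[0.000, 0.627]

The exponential density is strictly decreasing on [0, ∞), so the HPD interval is anchored at 0: [0, q] with P(λ ≤ q) = 0.90.
q = −ln(1 − 0.90) / 3.674 = 2.3026 / 3.674 = 0.627.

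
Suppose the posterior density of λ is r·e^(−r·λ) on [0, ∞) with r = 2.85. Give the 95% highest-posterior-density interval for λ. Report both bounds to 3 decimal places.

The exponential density is strictly decreasing on [0, ∞), so the HPD interval is anchored at 0: [0, q] with P(λ ≤ q) = 0.95.
q = −ln(1 − 0.95) / 2.85 = 2.9957 / 2.85 = 1.051.

[0.000, 1.051]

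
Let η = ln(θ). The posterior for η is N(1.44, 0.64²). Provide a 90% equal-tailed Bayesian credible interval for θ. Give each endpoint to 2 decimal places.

On the log scale the 90% interval is 1.44 ± 1.645 × 0.64 = [0.3873, 2.4927].
Exponentiate: [e^0.3873, e^2.4927] = [1.47, 12.09].

[1.47, 12.09]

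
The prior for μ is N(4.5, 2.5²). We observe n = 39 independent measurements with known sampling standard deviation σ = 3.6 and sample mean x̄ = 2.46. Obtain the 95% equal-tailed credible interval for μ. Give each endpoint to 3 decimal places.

[1.462, 3.664]

Posterior precision = 1/2.5² + 39/3.6² = 0.1600 + 3.0093 = 3.1693, so posterior SD = 0.5617.
Posterior mean = (4.5/2.5² + 39·2.46/3.6²) / 3.1693 = 2.5630.
Interval: 2.5630 ± 1.960 × 0.5617 → [1.462, 3.664].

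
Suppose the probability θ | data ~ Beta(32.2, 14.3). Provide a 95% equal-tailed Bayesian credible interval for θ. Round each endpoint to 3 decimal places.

Posterior: Beta(32.2, 14.3).
Equal-tailed 95% interval: the 0.025 and 0.975 quantiles of Beta(32.2, 14.3).
Posterior mean ≈ 0.692, SD ≈ 0.067; a Normal approximation gives roughly [0.561, 0.824].
Exact: F⁻¹(0.025) = 0.554; F⁻¹(0.975) = 0.815.

[0.554, 0.815]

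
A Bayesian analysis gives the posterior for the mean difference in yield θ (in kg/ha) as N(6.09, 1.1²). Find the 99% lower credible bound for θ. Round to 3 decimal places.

3.531

Need L with P(θ ≥ L) = 0.99: L = 6.09 − z_{0.01}·1.1.
z = 2.326; L = 6.09 − 2.326 × 1.1 = 3.531.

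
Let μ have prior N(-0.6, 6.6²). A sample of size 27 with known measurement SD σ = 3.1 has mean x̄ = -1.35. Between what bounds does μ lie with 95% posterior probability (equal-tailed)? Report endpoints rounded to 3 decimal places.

[-2.508, -0.179]

Posterior precision = 1/6.6² + 27/3.1² = 0.0230 + 2.8096 = 2.8325, so posterior SD = 0.5942.
Posterior mean = (-0.6/6.6² + 27·-1.35/3.1²) / 2.8325 = -1.3439.
Interval: -1.3439 ± 1.960 × 0.5942 → [-2.508, -0.179].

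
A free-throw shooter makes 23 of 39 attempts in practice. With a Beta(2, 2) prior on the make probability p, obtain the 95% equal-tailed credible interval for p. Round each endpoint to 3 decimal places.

[0.433, 0.723]

Posterior: Beta(2+23, 2+16) = Beta(25, 18).
Equal-tailed 95% interval: the 0.025 and 0.975 quantiles of Beta(25, 18).
Posterior mean ≈ 0.581, SD ≈ 0.074; a Normal approximation gives roughly [0.436, 0.727].
Exact: F⁻¹(0.025) = 0.433; F⁻¹(0.975) = 0.723.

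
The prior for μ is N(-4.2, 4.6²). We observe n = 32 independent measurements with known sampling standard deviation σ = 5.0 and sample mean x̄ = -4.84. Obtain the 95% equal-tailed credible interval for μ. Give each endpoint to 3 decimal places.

Posterior precision = 1/4.6² + 32/5.0² = 0.0473 + 1.2800 = 1.3273, so posterior SD = 0.8680.
Posterior mean = (-4.2/4.6² + 32·-4.84/5.0²) / 1.3273 = -4.8172.
Interval: -4.8172 ± 1.960 × 0.8680 → [-6.518, -3.116].

[-6.518, -3.116]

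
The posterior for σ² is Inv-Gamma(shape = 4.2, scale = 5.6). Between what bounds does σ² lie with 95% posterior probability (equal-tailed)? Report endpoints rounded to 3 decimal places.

[0.618, 4.697]

Inverse-Gamma(4.2, 5.6) quantiles: F⁻¹(0.025) and F⁻¹(0.975).
Equivalently, 1/σ² ~ Gamma(4.2, rate = 5.6); invert its 0.975 and 0.025 quantiles.
Posterior mean ≈ 1.750, SD ≈ 1.180; a Normal approximation gives roughly [-0.562, 4.062].
Exact: lower = 0.618; upper = 4.697.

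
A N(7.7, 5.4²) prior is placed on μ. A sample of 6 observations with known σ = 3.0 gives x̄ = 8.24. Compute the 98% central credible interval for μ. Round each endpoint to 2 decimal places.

[5.43, 10.99]

Posterior precision = 1/5.4² + 6/3.0² = 0.0343 + 0.6667 = 0.7010, so posterior SD = 1.1944.
Posterior mean = (7.7/5.4² + 6·8.24/3.0²) / 0.7010 = 8.2136.
Interval: 8.2136 ± 2.326 × 1.1944 → [5.43, 10.99].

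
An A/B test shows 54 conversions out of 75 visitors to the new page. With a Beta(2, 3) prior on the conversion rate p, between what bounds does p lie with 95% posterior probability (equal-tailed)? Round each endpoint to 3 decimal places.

Posterior: Beta(2+54, 3+21) = Beta(56, 24).
Equal-tailed 95% interval: the 0.025 and 0.975 quantiles of Beta(56, 24).
Posterior mean ≈ 0.700, SD ≈ 0.051; a Normal approximation gives roughly [0.600, 0.800].
Exact: F⁻¹(0.025) = 0.596; F⁻¹(0.975) = 0.795.

[0.596, 0.795]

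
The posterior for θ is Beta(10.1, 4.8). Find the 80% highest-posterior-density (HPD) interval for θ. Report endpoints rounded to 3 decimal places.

[0.539, 0.841]

The posterior is unimodal and skewed, so the HPD interval has equal density at both endpoints and is the shortest 80% interval.
Solving f(0.539) = f(0.841) with F(0.841) − F(0.539) = 0.80 gives [0.539, 0.841].
For comparison, the equal-tailed interval is [0.520, 0.825]; the HPD is narrower and shifted toward the mode.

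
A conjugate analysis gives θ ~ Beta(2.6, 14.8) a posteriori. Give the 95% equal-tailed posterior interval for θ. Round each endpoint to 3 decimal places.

[0.029, 0.345]

Posterior: Beta(2.6, 14.8).
Equal-tailed 95% interval: the 0.025 and 0.975 quantiles of Beta(2.6, 14.8).
Posterior mean ≈ 0.149, SD ≈ 0.083; a Normal approximation gives roughly [-0.013, 0.312].
Exact: F⁻¹(0.025) = 0.029; F⁻¹(0.975) = 0.345.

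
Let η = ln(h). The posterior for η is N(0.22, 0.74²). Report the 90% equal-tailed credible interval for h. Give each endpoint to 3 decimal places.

[0.369, 4.209]

On the log scale the 90% interval is 0.22 ± 1.645 × 0.74 = [-0.9972, 1.4372].
Exponentiate: [e^-0.9972, e^1.4372] = [0.369, 4.209].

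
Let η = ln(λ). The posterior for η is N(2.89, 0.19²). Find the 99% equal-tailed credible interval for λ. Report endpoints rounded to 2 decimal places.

[11.03, 29.35]

On the log scale the 99% interval is 2.89 ± 2.576 × 0.19 = [2.4006, 3.3794].
Exponentiate: [e^2.4006, e^3.3794] = [11.03, 29.35].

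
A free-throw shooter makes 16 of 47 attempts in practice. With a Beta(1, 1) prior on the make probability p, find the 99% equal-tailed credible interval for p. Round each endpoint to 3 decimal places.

[0.188, 0.529]

Posterior: Beta(1+16, 1+31) = Beta(17, 32).
Equal-tailed 99% interval: the 0.005 and 0.995 quantiles of Beta(17, 32).
Posterior mean ≈ 0.347, SD ≈ 0.067; a Normal approximation gives roughly [0.174, 0.520].
Exact: F⁻¹(0.005) = 0.188; F⁻¹(0.995) = 0.529.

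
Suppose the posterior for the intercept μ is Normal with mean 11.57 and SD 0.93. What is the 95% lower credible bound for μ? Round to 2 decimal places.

10.04

Need L with P(μ ≥ L) = 0.95: L = 11.57 − z_{0.05}·0.93.
z = 1.645; L = 11.57 − 1.645 × 0.93 = 10.04.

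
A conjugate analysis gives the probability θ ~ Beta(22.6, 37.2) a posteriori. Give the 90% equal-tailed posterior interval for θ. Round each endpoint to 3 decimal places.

[0.278, 0.483]

Posterior: Beta(22.6, 37.2).
Equal-tailed 90% interval: the 0.05 and 0.95 quantiles of Beta(22.6, 37.2).
Posterior mean ≈ 0.378, SD ≈ 0.062; a Normal approximation gives roughly [0.276, 0.480].
Exact: F⁻¹(0.05) = 0.278; F⁻¹(0.95) = 0.483.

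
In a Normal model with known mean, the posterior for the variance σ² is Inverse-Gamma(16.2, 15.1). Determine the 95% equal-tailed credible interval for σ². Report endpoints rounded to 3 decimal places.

[0.604, 1.624]

Inverse-Gamma(16.2, 15.1) quantiles: F⁻¹(0.025) and F⁻¹(0.975).
Equivalently, 1/σ² ~ Gamma(16.2, rate = 15.1); invert its 0.975 and 0.025 quantiles.
Posterior mean ≈ 0.993, SD ≈ 0.264; a Normal approximation gives roughly [0.477, 1.510].
Exact: lower = 0.604; upper = 1.624.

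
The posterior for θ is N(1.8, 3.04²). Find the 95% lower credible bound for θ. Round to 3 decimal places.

Need L with P(θ ≥ L) = 0.95: L = 1.8 − z_{0.05}·3.04.
z = 1.645; L = 1.8 − 1.645 × 3.04 = -3.200.

-3.200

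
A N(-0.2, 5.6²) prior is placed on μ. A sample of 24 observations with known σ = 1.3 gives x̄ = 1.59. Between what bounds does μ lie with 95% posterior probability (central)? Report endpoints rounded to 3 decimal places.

Posterior precision = 1/5.6² + 24/1.3² = 0.0319 + 14.2012 = 14.2331, so posterior SD = 0.2651.
Posterior mean = (-0.2/5.6² + 24·1.59/1.3²) / 14.2331 = 1.5860.
Interval: 1.5860 ± 1.960 × 0.2651 → [1.066, 2.106].

[1.066, 2.106]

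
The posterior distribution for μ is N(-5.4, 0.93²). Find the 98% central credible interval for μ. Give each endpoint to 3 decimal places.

The posterior is symmetric, so the 98% equal-tailed interval is μ = -5.4 ± z·0.93 with z = 2.326.
Half-width: 2.326 × 0.93 = 2.164.
-5.4 − 2.164 = -7.564; -5.4 + 2.164 = -3.236.

[-7.564, -3.236]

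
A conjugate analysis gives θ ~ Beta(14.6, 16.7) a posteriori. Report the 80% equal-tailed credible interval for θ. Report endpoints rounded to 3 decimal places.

[0.353, 0.581]

Posterior: Beta(14.6, 16.7).
Equal-tailed 80% interval: the 0.1 and 0.9 quantiles of Beta(14.6, 16.7).
Posterior mean ≈ 0.466, SD ≈ 0.088; a Normal approximation gives roughly [0.354, 0.579].
Exact: F⁻¹(0.1) = 0.353; F⁻¹(0.9) = 0.581.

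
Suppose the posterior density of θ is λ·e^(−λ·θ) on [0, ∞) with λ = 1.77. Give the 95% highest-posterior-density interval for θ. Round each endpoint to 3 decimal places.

The exponential density is strictly decreasing on [0, ∞), so the HPD interval is anchored at 0: [0, q] with P(θ ≤ q) = 0.95.
q = −ln(1 − 0.95) / 1.77 = 2.9957 / 1.77 = 1.693.

[0.000, 1.693]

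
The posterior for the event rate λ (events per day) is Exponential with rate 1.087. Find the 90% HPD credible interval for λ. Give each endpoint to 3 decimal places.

[0.000, 2.118]

The exponential density is strictly decreasing on [0, ∞), so the HPD interval is anchored at 0: [0, q] with P(λ ≤ q) = 0.90.
q = −ln(1 − 0.90) / 1.087 = 2.3026 / 1.087 = 2.118.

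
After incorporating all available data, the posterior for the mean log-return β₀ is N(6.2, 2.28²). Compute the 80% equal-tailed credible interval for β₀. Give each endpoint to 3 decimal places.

The posterior is symmetric, so the 80% equal-tailed interval is β₀ = 6.2 ± z·2.28 with z = 1.282.
Half-width: 1.282 × 2.28 = 2.922.
6.2 − 2.922 = 3.278; 6.2 + 2.922 = 9.122.

[3.278, 9.122]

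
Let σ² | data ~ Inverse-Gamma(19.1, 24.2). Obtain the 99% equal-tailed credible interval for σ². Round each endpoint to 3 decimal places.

Inverse-Gamma(19.1, 24.2) quantiles: F⁻¹(0.005) and F⁻¹(0.995).
Equivalently, 1/σ² ~ Gamma(19.1, rate = 24.2); invert its 0.995 and 0.005 quantiles.
Posterior mean ≈ 1.337, SD ≈ 0.323; a Normal approximation gives roughly [0.504, 2.170].
Exact: lower = 0.751; upper = 2.491.

[0.751, 2.491]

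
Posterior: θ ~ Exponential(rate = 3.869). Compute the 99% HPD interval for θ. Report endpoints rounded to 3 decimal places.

The exponential density is strictly decreasing on [0, ∞), so the HPD interval is anchored at 0: [0, q] with P(θ ≤ q) = 0.99.
q = −ln(1 − 0.99) / 3.869 = 4.6052 / 3.869 = 1.190.

[0.000, 1.190]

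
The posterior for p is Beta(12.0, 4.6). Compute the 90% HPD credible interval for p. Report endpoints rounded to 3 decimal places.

[0.554, 0.898]

The posterior is unimodal and skewed, so the HPD interval has equal density at both endpoints and is the shortest 90% interval.
Solving f(0.554) = f(0.898) with F(0.898) − F(0.554) = 0.90 gives [0.554, 0.898].
For comparison, the equal-tailed interval is [0.532, 0.882]; the HPD is narrower and shifted toward the mode.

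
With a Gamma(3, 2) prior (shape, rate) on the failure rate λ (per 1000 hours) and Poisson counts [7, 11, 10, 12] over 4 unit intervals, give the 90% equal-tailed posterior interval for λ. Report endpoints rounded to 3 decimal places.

Posterior: Gamma(3+40, 2+4) = Gamma(43, 6) (shape, rate).
Equal-tailed 90% interval: Gamma(43, 6) quantiles at 0.05 and 0.95.
Posterior mean ≈ 7.167, SD ≈ 1.093; a Normal approximation gives roughly [5.369, 8.964].
Exact: lower = 5.469; upper = 9.054.

[5.469, 9.054]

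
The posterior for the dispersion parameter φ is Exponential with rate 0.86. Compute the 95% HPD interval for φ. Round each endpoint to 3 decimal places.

[0.000, 3.483]

The exponential density is strictly decreasing on [0, ∞), so the HPD interval is anchored at 0: [0, q] with P(φ ≤ q) = 0.95.
q = −ln(1 − 0.95) / 0.86 = 2.9957 / 0.86 = 3.483.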